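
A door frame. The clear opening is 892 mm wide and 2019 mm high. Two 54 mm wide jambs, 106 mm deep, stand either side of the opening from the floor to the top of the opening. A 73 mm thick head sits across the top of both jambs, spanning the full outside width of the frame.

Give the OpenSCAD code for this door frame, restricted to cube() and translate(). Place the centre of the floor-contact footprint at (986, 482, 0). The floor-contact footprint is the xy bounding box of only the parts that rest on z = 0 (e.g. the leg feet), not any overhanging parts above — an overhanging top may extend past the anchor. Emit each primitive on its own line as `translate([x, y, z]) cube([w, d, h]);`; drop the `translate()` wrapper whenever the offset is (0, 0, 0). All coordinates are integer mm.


translate([486, 429, 0]) cube([54, 106, 2019]);
translate([1432, 429, 0]) cube([54, 106, 2019]);
translate([486, 429, 2019]) cube([1000, 106, 73]);


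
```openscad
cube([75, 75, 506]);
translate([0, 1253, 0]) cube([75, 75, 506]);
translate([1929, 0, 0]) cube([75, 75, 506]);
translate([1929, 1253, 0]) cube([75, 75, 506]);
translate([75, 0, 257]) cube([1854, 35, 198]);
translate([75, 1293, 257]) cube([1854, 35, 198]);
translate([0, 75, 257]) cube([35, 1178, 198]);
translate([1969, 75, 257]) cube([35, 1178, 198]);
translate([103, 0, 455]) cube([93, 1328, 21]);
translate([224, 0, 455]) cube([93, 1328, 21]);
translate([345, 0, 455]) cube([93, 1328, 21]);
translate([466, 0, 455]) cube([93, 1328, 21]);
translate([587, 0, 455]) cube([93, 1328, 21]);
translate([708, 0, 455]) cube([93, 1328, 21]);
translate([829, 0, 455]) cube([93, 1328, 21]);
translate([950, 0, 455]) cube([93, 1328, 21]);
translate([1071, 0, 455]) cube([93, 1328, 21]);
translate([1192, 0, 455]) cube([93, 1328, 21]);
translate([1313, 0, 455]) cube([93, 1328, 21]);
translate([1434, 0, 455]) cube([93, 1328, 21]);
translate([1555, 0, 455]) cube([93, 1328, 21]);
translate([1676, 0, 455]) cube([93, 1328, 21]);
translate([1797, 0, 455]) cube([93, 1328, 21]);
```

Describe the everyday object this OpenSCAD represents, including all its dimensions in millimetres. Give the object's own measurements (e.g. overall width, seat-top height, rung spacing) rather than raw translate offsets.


A bed frame 2004 mm long (x) by 1328 mm wide (y). Four 75×75 mm corner posts, 506 mm tall, at the corners of the footprint. Four rails of 35 mm thickness and 198 mm height run between adjacent posts with their undersides at z = 257 mm, their outer faces flush with the outside of the frame (the two x-running rails run between the posts' inner faces; the two y-running rails run between the posts' inner faces). 15 slats, each 93 mm wide (x) and 21 mm thick, lie across the top of the two x-running rails, running the full 1328 mm width of the frame in y; along x they sit between the end posts with a 28 mm gap after the −x posts and between neighbouring slats, leaving 39 mm before the +x posts.


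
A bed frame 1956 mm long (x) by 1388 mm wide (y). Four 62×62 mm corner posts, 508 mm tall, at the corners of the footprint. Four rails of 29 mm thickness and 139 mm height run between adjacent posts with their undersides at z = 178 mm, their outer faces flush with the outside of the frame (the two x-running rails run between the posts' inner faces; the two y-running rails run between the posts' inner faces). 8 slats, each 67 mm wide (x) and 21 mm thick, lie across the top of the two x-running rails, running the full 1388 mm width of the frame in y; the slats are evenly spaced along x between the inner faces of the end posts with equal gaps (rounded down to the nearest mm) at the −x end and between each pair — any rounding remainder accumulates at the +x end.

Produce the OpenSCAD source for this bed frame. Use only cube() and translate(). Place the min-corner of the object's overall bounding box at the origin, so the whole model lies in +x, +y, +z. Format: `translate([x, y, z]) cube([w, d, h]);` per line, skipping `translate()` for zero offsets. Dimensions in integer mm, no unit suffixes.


cube([62, 62, 508]);
translate([0, 1326, 0]) cube([62, 62, 508]);
translate([1894, 0, 0]) cube([62, 62, 508]);
translate([1894, 1326, 0]) cube([62, 62, 508]);
translate([62, 0, 178]) cube([1832, 29, 139]);
translate([62, 1359, 178]) cube([1832, 29, 139]);
translate([0, 62, 178]) cube([29, 1264, 139]);
translate([1927, 62, 178]) cube([29, 1264, 139]);
translate([206, 0, 317]) cube([67, 1388, 21]);
translate([417, 0, 317]) cube([67, 1388, 21]);
translate([628, 0, 317]) cube([67, 1388, 21]);
translate([839, 0, 317]) cube([67, 1388, 21]);
translate([1050, 0, 317]) cube([67, 1388, 21]);
translate([1261, 0, 317]) cube([67, 1388, 21]);
translate([1472, 0, 317]) cube([67, 1388, 21]);
translate([1683, 0, 317]) cube([67, 1388, 21]);


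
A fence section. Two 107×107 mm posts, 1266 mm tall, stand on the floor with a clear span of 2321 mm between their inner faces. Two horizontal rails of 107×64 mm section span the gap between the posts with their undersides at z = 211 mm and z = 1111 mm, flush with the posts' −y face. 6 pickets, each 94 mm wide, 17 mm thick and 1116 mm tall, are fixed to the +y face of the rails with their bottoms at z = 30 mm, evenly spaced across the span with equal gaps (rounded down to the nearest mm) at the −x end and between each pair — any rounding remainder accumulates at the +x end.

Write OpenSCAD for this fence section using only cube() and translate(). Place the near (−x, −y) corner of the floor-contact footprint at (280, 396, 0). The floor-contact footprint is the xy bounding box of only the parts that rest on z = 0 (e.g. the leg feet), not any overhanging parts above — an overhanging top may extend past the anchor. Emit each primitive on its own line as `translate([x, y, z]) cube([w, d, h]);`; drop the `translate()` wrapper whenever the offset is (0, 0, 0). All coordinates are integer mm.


translate([280, 396, 0]) cube([107, 107, 1266]);
translate([2708, 396, 0]) cube([107, 107, 1266]);
translate([387, 396, 211]) cube([2321, 107, 64]);
translate([387, 396, 1111]) cube([2321, 107, 64]);
translate([638, 503, 30]) cube([94, 17, 1116]);
translate([983, 503, 30]) cube([94, 17, 1116]);
translate([1328, 503, 30]) cube([94, 17, 1116]);
translate([1673, 503, 30]) cube([94, 17, 1116]);
translate([2018, 503, 30]) cube([94, 17, 1116]);
translate([2363, 503, 30]) cube([94, 17, 1116]);


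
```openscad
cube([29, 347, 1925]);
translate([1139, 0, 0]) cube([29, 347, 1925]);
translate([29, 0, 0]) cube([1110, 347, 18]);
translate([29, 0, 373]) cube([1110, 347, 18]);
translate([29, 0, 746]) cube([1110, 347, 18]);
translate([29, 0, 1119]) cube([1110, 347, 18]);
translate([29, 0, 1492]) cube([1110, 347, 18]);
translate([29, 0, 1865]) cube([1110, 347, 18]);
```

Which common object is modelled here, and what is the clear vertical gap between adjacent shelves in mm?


A bookshelf. The clear shelf gap is 355 mm.

Two tall side panels with 6 horizontal boards between them — a bookshelf. The first two shelf undersides are at z = 0 and z = 373; with shelf thickness 18, the clear gap is 373 − 0 − 18 = 355 mm.


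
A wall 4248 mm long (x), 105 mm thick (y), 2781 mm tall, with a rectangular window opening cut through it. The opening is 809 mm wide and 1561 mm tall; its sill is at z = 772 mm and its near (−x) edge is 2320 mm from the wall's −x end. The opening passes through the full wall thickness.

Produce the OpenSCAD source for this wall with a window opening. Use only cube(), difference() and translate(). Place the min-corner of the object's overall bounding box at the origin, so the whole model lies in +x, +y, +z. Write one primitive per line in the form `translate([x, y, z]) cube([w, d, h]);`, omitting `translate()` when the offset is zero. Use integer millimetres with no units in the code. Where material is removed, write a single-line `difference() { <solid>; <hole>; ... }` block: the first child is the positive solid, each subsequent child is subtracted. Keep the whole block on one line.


difference() { cube([4248, 105, 2781]); translate([2320, 0, 772]) cube([809, 105, 1561]); }


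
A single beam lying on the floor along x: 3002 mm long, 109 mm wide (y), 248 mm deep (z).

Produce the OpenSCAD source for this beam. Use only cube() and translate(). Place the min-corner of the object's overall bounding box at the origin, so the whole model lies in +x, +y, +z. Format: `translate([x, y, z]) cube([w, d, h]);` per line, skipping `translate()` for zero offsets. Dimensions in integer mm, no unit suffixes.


cube([3002, 109, 248]);


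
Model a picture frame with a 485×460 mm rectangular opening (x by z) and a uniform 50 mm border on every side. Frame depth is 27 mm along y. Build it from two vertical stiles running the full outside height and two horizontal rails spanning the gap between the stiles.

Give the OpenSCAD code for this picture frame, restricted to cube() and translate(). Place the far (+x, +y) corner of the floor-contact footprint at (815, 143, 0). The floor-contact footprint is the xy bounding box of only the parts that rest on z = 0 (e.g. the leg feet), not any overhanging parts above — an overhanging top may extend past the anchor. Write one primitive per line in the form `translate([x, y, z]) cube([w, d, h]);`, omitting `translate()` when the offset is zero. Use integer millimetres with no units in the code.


translate([230, 116, 0]) cube([50, 27, 560]);
translate([765, 116, 0]) cube([50, 27, 560]);
translate([280, 116, 0]) cube([485, 27, 50]);
translate([280, 116, 510]) cube([485, 27, 50]);


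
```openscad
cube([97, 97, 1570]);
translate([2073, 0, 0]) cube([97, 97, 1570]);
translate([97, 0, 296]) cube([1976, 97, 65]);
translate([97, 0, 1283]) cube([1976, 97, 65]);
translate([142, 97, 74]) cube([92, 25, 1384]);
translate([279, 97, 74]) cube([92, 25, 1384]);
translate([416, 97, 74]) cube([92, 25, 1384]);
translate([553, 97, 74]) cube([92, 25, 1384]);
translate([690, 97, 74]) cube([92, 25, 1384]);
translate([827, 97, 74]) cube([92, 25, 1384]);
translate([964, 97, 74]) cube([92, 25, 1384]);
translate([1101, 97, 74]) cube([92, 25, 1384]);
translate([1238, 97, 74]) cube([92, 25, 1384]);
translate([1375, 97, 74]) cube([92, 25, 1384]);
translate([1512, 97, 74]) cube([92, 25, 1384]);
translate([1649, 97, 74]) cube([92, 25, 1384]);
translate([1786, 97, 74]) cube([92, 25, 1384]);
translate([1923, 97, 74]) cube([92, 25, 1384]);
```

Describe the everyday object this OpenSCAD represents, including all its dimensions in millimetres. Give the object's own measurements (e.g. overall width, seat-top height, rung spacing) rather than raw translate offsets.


A fence section. Two 97×97 mm posts, 1570 mm tall, stand on the floor with a clear span of 1976 mm between their inner faces. Two horizontal rails of 97×65 mm section span the gap between the posts with their undersides at z = 296 mm and z = 1283 mm, flush with the posts' −y face. 14 pickets, each 92 mm wide, 25 mm thick and 1384 mm tall, are fixed to the +y face of the rails with their bottoms at z = 74 mm, spaced across the span with a 45 mm gap after the −x post and between neighbouring pickets, with 58 mm left before the +x post.


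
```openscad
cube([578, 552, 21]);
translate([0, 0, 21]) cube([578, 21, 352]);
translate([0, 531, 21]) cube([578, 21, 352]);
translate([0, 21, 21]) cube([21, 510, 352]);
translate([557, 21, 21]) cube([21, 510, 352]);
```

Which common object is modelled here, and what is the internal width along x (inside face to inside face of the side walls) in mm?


An open box. The internal width is 536 mm.

A 578×552 base slab with four walls standing on it — an open box. The base is 578 mm wide and the walls are 21 mm thick, so the internal width is 578 − 2 × 21 = 536 mm.


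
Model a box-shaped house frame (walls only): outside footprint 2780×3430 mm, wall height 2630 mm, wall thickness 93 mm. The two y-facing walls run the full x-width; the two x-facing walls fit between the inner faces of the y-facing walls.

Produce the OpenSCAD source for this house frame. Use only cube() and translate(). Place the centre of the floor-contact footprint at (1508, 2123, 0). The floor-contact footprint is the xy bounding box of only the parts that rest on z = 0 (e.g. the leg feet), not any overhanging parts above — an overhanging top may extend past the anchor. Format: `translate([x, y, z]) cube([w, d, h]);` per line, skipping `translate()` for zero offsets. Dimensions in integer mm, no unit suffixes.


translate([118, 408, 0]) cube([2780, 93, 2630]);
translate([118, 3745, 0]) cube([2780, 93, 2630]);
translate([118, 501, 0]) cube([93, 3244, 2630]);
translate([2805, 501, 0]) cube([93, 3244, 2630]);


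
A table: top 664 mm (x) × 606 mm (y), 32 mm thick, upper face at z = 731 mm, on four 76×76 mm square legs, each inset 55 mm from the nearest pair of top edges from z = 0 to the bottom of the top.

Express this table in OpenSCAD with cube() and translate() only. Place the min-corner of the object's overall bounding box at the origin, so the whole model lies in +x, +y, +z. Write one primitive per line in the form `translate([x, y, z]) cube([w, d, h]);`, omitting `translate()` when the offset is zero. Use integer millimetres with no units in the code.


translate([0, 0, 699]) cube([664, 606, 32]);
translate([55, 55, 0]) cube([76, 76, 699]);
translate([533, 55, 0]) cube([76, 76, 699]);
translate([55, 475, 0]) cube([76, 76, 699]);
translate([533, 475, 0]) cube([76, 76, 699]);


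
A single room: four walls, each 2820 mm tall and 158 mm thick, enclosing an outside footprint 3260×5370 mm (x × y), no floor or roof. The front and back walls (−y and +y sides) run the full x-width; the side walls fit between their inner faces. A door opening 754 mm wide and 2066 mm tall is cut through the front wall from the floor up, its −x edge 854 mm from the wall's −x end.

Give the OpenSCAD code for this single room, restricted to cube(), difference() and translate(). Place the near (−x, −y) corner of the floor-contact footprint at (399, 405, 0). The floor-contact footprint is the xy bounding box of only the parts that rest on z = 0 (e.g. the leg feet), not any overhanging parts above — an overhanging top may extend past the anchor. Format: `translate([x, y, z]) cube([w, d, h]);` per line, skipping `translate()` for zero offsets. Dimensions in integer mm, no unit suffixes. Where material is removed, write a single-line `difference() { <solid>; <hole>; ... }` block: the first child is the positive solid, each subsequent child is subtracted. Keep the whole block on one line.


difference() { translate([399, 405, 0]) cube([3260, 158, 2820]); translate([1253, 405, 0]) cube([754, 158, 2066]); }
translate([399, 5617, 0]) cube([3260, 158, 2820]);
translate([399, 563, 0]) cube([158, 5054, 2820]);
translate([3501, 563, 0]) cube([158, 5054, 2820]);


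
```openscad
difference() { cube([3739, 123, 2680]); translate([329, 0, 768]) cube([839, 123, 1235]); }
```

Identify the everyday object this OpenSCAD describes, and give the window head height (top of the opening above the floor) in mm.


A wall with a window opening. The window head height is 2003 mm.

A wall with a rectangular opening subtracted — a window. Sill at z = 768, opening 1235 mm tall, so the head is at 768 + 1235 = 2003 mm.


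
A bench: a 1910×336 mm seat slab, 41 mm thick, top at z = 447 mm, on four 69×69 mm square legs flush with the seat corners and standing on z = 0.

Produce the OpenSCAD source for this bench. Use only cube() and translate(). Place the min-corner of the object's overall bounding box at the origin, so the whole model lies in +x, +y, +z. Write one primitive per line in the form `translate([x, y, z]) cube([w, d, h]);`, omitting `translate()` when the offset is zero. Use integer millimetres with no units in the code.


// leg_h = 447 − 41 = 406
translate([0, 0, 406]) cube([1910, 336, 41]);
cube([69, 69, 406]);
translate([0, 267, 0]) cube([69, 69, 406]);
translate([1841, 0, 0]) cube([69, 69, 406]);
translate([1841, 267, 0]) cube([69, 69, 406]);


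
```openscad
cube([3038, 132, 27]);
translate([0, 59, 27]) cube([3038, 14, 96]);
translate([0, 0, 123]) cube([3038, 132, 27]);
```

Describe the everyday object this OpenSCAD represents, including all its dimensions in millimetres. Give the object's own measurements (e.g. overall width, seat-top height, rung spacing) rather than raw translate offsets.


An I-beam lying along x, 3038 mm long. Overall section height 150 mm. Two flanges 132 mm wide (y) and 27 mm thick, one on the floor and one at the top; a web 14 mm thick runs between them, centred on the flange width.


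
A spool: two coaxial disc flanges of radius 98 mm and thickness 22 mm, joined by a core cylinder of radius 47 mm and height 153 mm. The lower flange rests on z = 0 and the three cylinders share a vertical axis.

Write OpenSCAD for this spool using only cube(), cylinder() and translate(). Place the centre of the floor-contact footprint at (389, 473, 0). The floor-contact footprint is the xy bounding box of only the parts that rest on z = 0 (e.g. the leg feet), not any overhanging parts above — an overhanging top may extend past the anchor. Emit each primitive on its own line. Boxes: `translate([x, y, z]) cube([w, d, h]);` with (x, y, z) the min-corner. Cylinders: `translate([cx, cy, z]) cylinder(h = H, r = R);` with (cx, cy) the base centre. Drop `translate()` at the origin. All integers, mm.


translate([389, 473, 0]) cylinder(h = 22, r = 98);
translate([389, 473, 22]) cylinder(h = 153, r = 47);
translate([389, 473, 175]) cylinder(h = 22, r = 98);


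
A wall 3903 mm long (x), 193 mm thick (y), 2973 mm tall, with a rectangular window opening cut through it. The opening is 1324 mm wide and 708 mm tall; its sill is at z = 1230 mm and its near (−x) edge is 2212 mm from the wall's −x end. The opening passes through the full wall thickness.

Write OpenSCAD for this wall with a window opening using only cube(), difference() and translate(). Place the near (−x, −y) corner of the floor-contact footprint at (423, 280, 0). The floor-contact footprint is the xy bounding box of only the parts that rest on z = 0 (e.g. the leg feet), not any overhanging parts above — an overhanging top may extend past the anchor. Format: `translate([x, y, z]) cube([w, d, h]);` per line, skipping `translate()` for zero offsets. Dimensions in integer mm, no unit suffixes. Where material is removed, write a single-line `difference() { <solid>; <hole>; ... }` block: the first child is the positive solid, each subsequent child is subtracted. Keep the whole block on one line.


difference() { translate([423, 280, 0]) cube([3903, 193, 2973]); translate([2635, 280, 1230]) cube([1324, 193, 708]); }


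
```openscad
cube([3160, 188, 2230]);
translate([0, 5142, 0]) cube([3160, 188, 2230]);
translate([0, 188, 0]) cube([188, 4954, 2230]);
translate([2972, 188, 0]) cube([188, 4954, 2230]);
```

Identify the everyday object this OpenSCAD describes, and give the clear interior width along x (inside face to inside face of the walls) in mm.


A house (or room) frame. The interior width is 2784 mm.

Four 2230 mm walls enclosing a rectangle with no floor or roof — a room or house frame. Outside width is 3160 mm and wall thickness is 188 mm, so the interior width is 3160 − 2 × 188 = 2784 mm.


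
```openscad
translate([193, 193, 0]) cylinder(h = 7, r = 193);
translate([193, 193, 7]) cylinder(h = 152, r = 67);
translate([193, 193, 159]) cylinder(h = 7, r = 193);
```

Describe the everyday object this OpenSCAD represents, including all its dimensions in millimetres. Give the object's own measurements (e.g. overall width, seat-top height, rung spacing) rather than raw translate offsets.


A spool: two coaxial disc flanges of radius 193 mm and thickness 7 mm, joined by a core cylinder of radius 67 mm and height 152 mm. The lower flange rests on z = 0 and the three cylinders share a vertical axis.


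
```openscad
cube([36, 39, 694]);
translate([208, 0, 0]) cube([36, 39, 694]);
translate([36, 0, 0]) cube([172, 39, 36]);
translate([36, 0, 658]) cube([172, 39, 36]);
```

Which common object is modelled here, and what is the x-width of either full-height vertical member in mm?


A picture frame. The border width is 36 mm.

Four thin pieces enclosing a rectangular opening — a picture frame. The two full-height stiles are 694 mm tall; the top rail sits at z = 658 and is 36 mm tall, so the border above the opening is 694 − 658 = 36 mm, matching the stile x-width.


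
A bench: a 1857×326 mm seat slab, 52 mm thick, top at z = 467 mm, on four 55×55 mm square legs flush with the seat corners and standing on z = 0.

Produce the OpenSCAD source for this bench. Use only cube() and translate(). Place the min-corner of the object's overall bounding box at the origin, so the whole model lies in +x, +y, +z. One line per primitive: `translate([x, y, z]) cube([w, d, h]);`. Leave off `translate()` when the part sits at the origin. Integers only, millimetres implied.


translate([0, 0, 415]) cube([1857, 326, 52]);
cube([55, 55, 415]);
translate([0, 271, 0]) cube([55, 55, 415]);
translate([1802, 0, 0]) cube([55, 55, 415]);
translate([1802, 271, 0]) cube([55, 55, 415]);


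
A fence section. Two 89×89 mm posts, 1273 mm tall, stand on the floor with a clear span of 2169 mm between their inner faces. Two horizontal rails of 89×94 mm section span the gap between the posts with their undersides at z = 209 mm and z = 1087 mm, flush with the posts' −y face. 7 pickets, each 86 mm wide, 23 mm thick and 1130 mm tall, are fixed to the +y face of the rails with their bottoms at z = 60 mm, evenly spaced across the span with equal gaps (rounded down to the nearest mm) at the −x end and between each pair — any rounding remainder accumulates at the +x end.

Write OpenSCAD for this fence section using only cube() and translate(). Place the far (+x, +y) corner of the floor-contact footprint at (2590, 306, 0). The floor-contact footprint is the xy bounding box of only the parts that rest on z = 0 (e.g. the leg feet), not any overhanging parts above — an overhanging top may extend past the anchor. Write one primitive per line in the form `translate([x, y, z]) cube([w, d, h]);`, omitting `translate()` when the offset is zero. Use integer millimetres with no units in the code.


translate([243, 217, 0]) cube([89, 89, 1273]);
translate([2501, 217, 0]) cube([89, 89, 1273]);
translate([332, 217, 209]) cube([2169, 89, 94]);
translate([332, 217, 1087]) cube([2169, 89, 94]);
translate([527, 306, 60]) cube([86, 23, 1130]);
translate([808, 306, 60]) cube([86, 23, 1130]);
translate([1089, 306, 60]) cube([86, 23, 1130]);
translate([1370, 306, 60]) cube([86, 23, 1130]);
translate([1651, 306, 60]) cube([86, 23, 1130]);
translate([1932, 306, 60]) cube([86, 23, 1130]);
translate([2213, 306, 60]) cube([86, 23, 1130]);


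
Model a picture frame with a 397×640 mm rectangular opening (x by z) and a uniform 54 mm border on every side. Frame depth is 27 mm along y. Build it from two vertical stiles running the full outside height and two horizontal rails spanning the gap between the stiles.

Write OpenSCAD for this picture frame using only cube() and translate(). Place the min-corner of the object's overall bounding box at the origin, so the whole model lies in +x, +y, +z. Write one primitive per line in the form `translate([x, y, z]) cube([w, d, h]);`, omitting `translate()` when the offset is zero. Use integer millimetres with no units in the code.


cube([54, 27, 748]);
translate([451, 0, 0]) cube([54, 27, 748]);
translate([54, 0, 0]) cube([397, 27, 54]);
translate([54, 0, 694]) cube([397, 27, 54]);


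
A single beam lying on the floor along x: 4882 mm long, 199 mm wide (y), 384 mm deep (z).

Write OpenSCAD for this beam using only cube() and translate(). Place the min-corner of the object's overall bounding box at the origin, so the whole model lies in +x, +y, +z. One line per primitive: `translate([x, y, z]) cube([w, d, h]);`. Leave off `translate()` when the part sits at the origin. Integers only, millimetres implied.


cube([4882, 199, 384]);


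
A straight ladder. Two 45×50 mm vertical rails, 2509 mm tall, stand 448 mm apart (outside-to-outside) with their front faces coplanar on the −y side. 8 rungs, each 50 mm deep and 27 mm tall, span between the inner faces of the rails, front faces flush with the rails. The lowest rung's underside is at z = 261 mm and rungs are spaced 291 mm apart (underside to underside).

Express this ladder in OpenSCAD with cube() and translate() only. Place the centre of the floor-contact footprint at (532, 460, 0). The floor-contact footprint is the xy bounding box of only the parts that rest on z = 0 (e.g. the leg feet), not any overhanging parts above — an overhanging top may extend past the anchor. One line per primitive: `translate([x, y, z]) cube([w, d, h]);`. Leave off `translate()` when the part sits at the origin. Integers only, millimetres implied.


// rung span = 448 - 2*45 = 358
// rung[k] z = 261 + k*291
translate([308, 435, 0]) cube([45, 50, 2509]);
translate([711, 435, 0]) cube([45, 50, 2509]);
translate([353, 435, 261]) cube([358, 50, 27]);
translate([353, 435, 552]) cube([358, 50, 27]);
translate([353, 435, 843]) cube([358, 50, 27]);
translate([353, 435, 1134]) cube([358, 50, 27]);
translate([353, 435, 1425]) cube([358, 50, 27]);
translate([353, 435, 1716]) cube([358, 50, 27]);
translate([353, 435, 2007]) cube([358, 50, 27]);
translate([353, 435, 2298]) cube([358, 50, 27]);


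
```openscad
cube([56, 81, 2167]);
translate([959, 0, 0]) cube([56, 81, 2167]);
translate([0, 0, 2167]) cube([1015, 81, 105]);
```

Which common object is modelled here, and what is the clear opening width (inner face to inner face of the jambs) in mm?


A door frame. The clear opening width is 903 mm.

Two 2167 mm tall posts with a header on top — a door frame. The left jamb is 56 mm wide at x = 0; the right jamb starts at x = 959. The clear opening is 959 − 56 = 903 mm.


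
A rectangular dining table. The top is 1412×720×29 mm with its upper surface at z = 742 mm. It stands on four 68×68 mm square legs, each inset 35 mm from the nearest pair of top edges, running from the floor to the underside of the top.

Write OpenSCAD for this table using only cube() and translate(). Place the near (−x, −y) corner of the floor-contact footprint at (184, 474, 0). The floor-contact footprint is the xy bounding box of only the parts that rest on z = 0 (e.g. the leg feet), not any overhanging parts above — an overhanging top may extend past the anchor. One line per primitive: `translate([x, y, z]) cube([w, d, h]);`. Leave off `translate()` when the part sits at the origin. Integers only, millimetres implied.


// leg_h = 742 - 29 = 713
translate([149, 439, 713]) cube([1412, 720, 29]);
translate([184, 474, 0]) cube([68, 68, 713]);
translate([1458, 474, 0]) cube([68, 68, 713]);
translate([184, 1056, 0]) cube([68, 68, 713]);
translate([1458, 1056, 0]) cube([68, 68, 713]);


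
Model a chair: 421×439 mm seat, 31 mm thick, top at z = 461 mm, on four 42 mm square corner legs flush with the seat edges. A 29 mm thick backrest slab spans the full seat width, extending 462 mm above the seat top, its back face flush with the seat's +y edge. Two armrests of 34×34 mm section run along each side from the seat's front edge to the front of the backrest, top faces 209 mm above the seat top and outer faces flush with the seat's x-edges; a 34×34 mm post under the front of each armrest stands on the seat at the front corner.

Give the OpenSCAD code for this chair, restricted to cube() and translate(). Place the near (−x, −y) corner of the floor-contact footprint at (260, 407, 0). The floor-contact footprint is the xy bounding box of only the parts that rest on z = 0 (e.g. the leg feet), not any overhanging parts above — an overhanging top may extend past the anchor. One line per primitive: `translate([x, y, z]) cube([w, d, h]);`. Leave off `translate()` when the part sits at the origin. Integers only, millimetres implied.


translate([260, 407, 430]) cube([421, 439, 31]);
translate([260, 407, 0]) cube([42, 42, 430]);
translate([639, 407, 0]) cube([42, 42, 430]);
translate([260, 804, 0]) cube([42, 42, 430]);
translate([639, 804, 0]) cube([42, 42, 430]);
translate([260, 817, 461]) cube([421, 29, 462]);
translate([260, 407, 636]) cube([34, 410, 34]);
translate([647, 407, 636]) cube([34, 410, 34]);
translate([260, 407, 461]) cube([34, 34, 175]);
translate([647, 407, 461]) cube([34, 34, 175]);


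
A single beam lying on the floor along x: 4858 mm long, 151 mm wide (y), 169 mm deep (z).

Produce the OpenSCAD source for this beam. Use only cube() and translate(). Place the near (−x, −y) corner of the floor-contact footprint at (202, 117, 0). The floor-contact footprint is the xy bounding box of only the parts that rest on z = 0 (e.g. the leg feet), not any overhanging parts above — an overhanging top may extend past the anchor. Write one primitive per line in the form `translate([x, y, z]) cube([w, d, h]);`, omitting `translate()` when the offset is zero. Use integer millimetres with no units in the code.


translate([202, 117, 0]) cube([4858, 151, 169]);


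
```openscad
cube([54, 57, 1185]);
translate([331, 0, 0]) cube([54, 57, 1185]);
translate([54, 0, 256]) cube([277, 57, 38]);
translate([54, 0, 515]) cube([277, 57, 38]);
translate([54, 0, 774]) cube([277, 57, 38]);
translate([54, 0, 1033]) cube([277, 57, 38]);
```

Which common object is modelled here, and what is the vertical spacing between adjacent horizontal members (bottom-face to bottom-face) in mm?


A ladder. The rung spacing is 259 mm.

Two tall 54×57 posts with 4 short bars between them — a ladder. Adjacent rungs sit at z = 256 and z = 515, so the spacing is 515 − 256 = 259 mm.


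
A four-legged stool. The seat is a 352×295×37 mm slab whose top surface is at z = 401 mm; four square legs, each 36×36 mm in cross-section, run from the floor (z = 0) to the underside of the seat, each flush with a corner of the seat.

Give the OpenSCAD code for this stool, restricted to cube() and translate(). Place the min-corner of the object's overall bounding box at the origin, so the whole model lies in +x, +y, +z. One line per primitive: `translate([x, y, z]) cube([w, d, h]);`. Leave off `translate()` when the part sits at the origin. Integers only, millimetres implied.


translate([0, 0, 364]) cube([352, 295, 37]);
cube([36, 36, 364]);
translate([316, 0, 0]) cube([36, 36, 364]);
translate([0, 259, 0]) cube([36, 36, 364]);
translate([316, 259, 0]) cube([36, 36, 364]);


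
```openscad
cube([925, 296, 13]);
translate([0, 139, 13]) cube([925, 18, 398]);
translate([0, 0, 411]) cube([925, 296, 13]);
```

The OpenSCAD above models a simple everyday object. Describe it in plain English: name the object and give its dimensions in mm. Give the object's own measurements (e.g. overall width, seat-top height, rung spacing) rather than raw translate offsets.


An I-beam lying along x, 925 mm long. Overall section height 424 mm. Two flanges 296 mm wide (y) and 13 mm thick, one on the floor and one at the top; a web 18 mm thick runs between them, centred on the flange width.


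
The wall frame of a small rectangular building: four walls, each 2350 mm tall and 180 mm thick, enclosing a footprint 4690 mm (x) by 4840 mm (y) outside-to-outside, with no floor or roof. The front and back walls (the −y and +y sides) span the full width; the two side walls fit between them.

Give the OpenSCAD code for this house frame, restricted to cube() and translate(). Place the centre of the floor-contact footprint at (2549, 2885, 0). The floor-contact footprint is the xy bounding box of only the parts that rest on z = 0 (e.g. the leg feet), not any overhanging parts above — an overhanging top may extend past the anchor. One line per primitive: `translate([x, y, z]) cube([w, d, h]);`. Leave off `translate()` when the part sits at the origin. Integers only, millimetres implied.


translate([204, 465, 0]) cube([4690, 180, 2350]);
translate([204, 5125, 0]) cube([4690, 180, 2350]);
translate([204, 645, 0]) cube([180, 4480, 2350]);
translate([4714, 645, 0]) cube([180, 4480, 2350]);


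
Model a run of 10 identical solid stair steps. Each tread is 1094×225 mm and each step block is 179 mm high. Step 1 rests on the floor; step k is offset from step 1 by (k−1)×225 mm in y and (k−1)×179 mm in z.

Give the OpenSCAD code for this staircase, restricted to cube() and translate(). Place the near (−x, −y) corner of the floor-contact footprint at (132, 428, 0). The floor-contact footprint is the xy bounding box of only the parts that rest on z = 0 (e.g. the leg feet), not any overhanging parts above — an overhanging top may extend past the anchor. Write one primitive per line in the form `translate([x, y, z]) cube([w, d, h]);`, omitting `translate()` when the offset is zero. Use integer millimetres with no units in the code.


translate([132, 428, 0]) cube([1094, 225, 179]);
translate([132, 653, 179]) cube([1094, 225, 179]);
translate([132, 878, 358]) cube([1094, 225, 179]);
translate([132, 1103, 537]) cube([1094, 225, 179]);
translate([132, 1328, 716]) cube([1094, 225, 179]);
translate([132, 1553, 895]) cube([1094, 225, 179]);
translate([132, 1778, 1074]) cube([1094, 225, 179]);
translate([132, 2003, 1253]) cube([1094, 225, 179]);
translate([132, 2228, 1432]) cube([1094, 225, 179]);
translate([132, 2453, 1611]) cube([1094, 225, 179]);


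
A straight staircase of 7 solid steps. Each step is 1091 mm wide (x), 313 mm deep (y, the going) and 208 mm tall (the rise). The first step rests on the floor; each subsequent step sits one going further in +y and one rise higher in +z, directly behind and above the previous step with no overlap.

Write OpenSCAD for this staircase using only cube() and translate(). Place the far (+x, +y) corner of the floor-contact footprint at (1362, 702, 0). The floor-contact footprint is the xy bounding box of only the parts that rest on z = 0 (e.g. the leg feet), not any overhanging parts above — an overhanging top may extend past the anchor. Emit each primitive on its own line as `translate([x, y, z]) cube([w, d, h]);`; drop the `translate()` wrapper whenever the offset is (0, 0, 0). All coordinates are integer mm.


translate([271, 389, 0]) cube([1091, 313, 208]);
translate([271, 702, 208]) cube([1091, 313, 208]);
translate([271, 1015, 416]) cube([1091, 313, 208]);
translate([271, 1328, 624]) cube([1091, 313, 208]);
translate([271, 1641, 832]) cube([1091, 313, 208]);
translate([271, 1954, 1040]) cube([1091, 313, 208]);
translate([271, 2267, 1248]) cube([1091, 313, 208]);


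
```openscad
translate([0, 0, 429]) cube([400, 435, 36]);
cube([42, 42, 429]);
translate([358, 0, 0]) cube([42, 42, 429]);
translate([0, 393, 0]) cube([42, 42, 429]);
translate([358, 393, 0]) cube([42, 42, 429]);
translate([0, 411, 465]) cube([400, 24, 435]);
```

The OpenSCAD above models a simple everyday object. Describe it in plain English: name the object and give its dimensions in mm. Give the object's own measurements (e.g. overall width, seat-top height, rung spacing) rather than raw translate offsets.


A chair. The seat is a 400×435×36 mm slab with its top at z = 465 mm, on four 42×42 mm corner legs (flush with the seat edges, standing on z = 0). A flat backrest 24 mm thick, 435 mm tall, spans the full seat width and rises from the seat top along its +y edge, rear face flush with the rear of the seat.


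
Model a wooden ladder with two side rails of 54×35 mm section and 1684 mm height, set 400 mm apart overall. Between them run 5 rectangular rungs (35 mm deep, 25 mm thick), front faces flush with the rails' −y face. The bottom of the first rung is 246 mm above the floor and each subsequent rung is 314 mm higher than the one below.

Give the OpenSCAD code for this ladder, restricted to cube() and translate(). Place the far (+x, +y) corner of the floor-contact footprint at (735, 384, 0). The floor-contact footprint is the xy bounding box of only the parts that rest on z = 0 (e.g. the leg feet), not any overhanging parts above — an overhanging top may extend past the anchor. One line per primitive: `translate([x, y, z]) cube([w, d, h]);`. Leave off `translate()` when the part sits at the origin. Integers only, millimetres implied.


translate([335, 349, 0]) cube([54, 35, 1684]);
translate([681, 349, 0]) cube([54, 35, 1684]);
translate([389, 349, 246]) cube([292, 35, 25]);
translate([389, 349, 560]) cube([292, 35, 25]);
translate([389, 349, 874]) cube([292, 35, 25]);
translate([389, 349, 1188]) cube([292, 35, 25]);
translate([389, 349, 1502]) cube([292, 35, 25]);


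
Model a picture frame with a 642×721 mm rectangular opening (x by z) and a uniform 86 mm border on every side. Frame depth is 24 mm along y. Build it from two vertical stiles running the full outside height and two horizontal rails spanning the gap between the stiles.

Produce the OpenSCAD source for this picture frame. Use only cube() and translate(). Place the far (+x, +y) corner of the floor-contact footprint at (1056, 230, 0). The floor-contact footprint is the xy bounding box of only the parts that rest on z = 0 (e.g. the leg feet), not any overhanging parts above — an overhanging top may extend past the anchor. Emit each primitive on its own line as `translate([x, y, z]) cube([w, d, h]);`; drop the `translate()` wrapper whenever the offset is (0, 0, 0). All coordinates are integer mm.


translate([242, 206, 0]) cube([86, 24, 893]);
translate([970, 206, 0]) cube([86, 24, 893]);
translate([328, 206, 0]) cube([642, 24, 86]);
translate([328, 206, 807]) cube([642, 24, 86]);


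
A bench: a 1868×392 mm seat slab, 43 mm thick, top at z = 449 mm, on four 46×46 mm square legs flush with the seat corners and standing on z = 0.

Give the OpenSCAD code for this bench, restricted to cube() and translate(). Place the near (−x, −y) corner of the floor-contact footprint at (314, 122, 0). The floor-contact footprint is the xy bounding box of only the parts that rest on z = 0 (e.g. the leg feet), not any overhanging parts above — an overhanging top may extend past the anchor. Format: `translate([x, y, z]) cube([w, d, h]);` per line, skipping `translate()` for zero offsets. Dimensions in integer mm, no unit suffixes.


// leg_h = 449 − 43 = 406
translate([314, 122, 406]) cube([1868, 392, 43]);
translate([314, 122, 0]) cube([46, 46, 406]);
translate([314, 468, 0]) cube([46, 46, 406]);
translate([2136, 122, 0]) cube([46, 46, 406]);
translate([2136, 468, 0]) cube([46, 46, 406]);


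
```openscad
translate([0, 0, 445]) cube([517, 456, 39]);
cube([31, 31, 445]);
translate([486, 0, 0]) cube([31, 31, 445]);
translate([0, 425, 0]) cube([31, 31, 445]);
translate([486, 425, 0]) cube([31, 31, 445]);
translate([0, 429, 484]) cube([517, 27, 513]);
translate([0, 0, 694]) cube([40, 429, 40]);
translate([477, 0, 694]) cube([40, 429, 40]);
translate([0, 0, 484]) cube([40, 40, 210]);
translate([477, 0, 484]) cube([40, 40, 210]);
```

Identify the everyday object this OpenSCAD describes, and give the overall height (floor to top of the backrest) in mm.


A chair. The overall height is 997 mm.

A slab on four corner posts with a tall panel at the back — a chair. The seat slab sits at z = 445 with thickness 39, and the 513 mm backrest starts at the seat top, so the overall height is 445 + 39 + 513 = 997 mm.


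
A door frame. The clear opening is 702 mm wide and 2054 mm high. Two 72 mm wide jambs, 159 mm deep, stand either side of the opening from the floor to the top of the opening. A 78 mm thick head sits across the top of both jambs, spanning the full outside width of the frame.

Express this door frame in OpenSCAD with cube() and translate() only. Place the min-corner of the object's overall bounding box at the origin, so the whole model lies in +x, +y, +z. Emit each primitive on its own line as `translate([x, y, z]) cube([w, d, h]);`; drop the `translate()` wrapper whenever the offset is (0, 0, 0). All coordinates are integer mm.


cube([72, 159, 2054]);
translate([774, 0, 0]) cube([72, 159, 2054]);
translate([0, 0, 2054]) cube([846, 159, 78]);


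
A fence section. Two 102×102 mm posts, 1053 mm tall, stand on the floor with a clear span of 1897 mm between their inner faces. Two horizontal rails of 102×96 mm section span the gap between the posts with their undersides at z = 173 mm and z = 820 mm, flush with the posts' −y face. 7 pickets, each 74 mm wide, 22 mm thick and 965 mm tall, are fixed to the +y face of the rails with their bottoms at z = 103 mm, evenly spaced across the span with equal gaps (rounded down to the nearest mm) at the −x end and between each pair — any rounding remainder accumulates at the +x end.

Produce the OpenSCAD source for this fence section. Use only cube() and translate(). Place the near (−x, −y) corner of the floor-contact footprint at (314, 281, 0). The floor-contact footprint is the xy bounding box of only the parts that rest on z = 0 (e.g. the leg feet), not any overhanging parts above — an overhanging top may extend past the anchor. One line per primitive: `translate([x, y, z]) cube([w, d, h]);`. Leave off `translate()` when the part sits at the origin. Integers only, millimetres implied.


translate([314, 281, 0]) cube([102, 102, 1053]);
translate([2313, 281, 0]) cube([102, 102, 1053]);
translate([416, 281, 173]) cube([1897, 102, 96]);
translate([416, 281, 820]) cube([1897, 102, 96]);
translate([588, 383, 103]) cube([74, 22, 965]);
translate([834, 383, 103]) cube([74, 22, 965]);
translate([1080, 383, 103]) cube([74, 22, 965]);
translate([1326, 383, 103]) cube([74, 22, 965]);
translate([1572, 383, 103]) cube([74, 22, 965]);
translate([1818, 383, 103]) cube([74, 22, 965]);
translate([2064, 383, 103]) cube([74, 22, 965]);
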